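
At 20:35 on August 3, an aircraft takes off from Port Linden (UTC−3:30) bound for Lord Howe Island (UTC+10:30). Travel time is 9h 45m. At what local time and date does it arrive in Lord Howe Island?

20:20 on August 4

Convert departure to UTC: 20:35 + 3:30 = 00:05 UTC on Aug 4.
Add 9 hours and 45 minutes travel time → 09:50 UTC.
Lord Howe Island is UTC+10:30, so local arrival = 09:50 + 10:30 = 20:20 on Aug 4.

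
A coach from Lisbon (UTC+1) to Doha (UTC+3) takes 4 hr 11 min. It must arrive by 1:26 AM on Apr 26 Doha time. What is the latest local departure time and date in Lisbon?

Target arrival in UTC: 1:26 AM − 3:00 = 10:26 PM on Apr 25.
Subtract 4 hours and 11 minutes → departure 6:15 PM UTC on Apr 25.
Lisbon is UTC+1:00: 6:15 PM + 1:00 = 7:15 PM on Apr 25.

7:15 PM on Apr 25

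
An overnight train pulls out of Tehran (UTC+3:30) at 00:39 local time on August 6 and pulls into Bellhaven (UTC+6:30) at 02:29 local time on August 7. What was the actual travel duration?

22 hours 50 minutes

Departure in UTC: 00:39 − 3:30 = 21:09 on Aug 5.
Arrival in UTC: 02:29 − 6:30 = 19:59 on Aug 6.
Elapsed = 19:59 − 21:09 (+1 day) = 22 hours 50 minutes.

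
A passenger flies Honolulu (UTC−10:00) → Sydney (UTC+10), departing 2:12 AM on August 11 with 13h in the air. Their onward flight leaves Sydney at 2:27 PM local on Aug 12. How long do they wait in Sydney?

3 hours 15 minutes

Convert departure to UTC: 2:12 AM + 10:00 = 12:12 PM UTC on Aug 11.
Add 13 hours flight time → 1:12 AM UTC (Aug 12).
Sydney is UTC+10:00, so local arrival = 1:12 AM + 10:00 = 11:12 AM on Aug 12.
Layover = 2:27 PM − 11:12 AM = 3 hours 15 minutes.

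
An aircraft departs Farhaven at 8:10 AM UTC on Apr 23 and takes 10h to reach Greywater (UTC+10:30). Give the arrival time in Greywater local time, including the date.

4:40 AM on April 24

Departure is given in UTC: 8:10 AM on Apr 23.
Add 10 hours → 6:10 PM UTC.
Greywater is UTC+10:30: 6:10 PM + 10:30 = 4:40 AM on Apr 24.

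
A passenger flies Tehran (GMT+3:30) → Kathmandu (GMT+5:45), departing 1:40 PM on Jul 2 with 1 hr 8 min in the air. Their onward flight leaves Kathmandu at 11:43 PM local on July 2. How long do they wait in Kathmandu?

6 hours 40 minutes

Convert departure to UTC: 1:40 PM − 3:30 = 10:10 AM UTC on Jul 2.
Add 1 hour and 8 minutes flight time → 11:18 AM UTC.
Kathmandu is UTC+5:45, so local arrival = 11:18 AM + 5:45 = 5:03 PM on Jul 2.
Layover = 11:43 PM − 5:03 PM = 6 hours 40 minutes.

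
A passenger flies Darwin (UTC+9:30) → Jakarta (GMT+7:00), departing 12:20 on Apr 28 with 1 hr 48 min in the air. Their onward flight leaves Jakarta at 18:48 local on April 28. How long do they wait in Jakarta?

7 hours 10 minutes

Convert departure to UTC: 12:20 − 9:30 = 02:50 UTC on Apr 28.
Add 1 hour and 48 minutes flight time → 04:38 UTC.
Jakarta is UTC+7:00, so local arrival = 04:38 + 7:00 = 11:38 on Apr 28.
Layover = 18:48 − 11:38 = 7 hours 10 minutes.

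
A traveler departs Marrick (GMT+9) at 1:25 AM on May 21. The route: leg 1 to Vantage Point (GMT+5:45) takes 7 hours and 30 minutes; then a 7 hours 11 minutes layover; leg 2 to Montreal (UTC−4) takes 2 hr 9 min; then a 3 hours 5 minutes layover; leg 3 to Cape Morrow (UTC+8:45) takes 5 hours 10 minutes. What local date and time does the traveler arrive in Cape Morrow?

2:15 AM on May 22

Convert departure to UTC: 1:25 AM − 9:00 = 4:25 PM UTC on May 20.
Add 7 hours and 30 minutes leg 1 → 11:55 PM UTC.
Add 7 hours 11 minutes layover in Vantage Point → 7:06 AM UTC (May 21).
Add 2 hours 9 minutes leg 2 → 9:15 AM UTC.
Add 3 hours and 5 minutes layover in Montreal → 12:20 PM UTC.
Add 5 hours 10 minutes leg 3 → 5:30 PM UTC.
Cape Morrow is UTC+8:45, so local arrival = 5:30 PM + 8:45 = 2:15 AM on May 22.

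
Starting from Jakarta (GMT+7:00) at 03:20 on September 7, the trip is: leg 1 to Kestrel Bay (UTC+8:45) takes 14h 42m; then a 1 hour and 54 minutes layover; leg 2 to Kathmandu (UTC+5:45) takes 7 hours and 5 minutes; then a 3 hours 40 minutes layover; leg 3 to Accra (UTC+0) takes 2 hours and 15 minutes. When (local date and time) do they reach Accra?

Convert departure to UTC: 03:20 − 7:00 = 20:20 UTC on Sep 6.
Add 14 hours and 42 minutes leg 1 → 11:02 UTC (Sep 7).
Add 1 hour 54 minutes layover in Kestrel Bay → 12:56 UTC.
Add 7 hours and 5 minutes leg 2 → 20:01 UTC.
Add 3 hours and 40 minutes layover in Kathmandu → 23:41 UTC.
Add 2 hours 15 minutes leg 3 → 01:56 UTC (Sep 8).
Accra is UTC+0, so local arrival is the same: 01:56 on Sep 8.

01:56 on September 8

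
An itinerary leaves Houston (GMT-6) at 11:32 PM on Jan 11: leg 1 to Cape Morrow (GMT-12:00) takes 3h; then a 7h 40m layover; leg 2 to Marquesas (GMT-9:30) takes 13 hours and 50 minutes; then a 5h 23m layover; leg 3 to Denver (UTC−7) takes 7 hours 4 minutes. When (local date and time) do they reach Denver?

Convert departure to UTC: 11:32 PM + 6:00 = 5:32 AM UTC on Jan 12.
Add 3 hours leg 1 → 8:32 AM UTC.
Add 7 hours 40 minutes layover in Cape Morrow → 4:12 PM UTC.
Add 13 hours and 50 minutes leg 2 → 6:02 AM UTC (Jan 13).
Add 5 hours and 23 minutes layover in Marquesas → 11:25 AM UTC.
Add 7 hours and 4 minutes leg 3 → 6:29 PM UTC.
Denver is UTC−7:00, so local arrival = 6:29 PM − 7:00 = 11:29 AM on Jan 13.

11:29 AM on January 13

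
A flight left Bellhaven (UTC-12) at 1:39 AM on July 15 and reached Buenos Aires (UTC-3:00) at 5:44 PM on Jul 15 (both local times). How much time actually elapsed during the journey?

7 hours 5 minutes

Departure in UTC: 1:39 AM + 12:00 = 1:39 PM on Jul 15.
Arrival in UTC: 5:44 PM + 3:00 = 8:44 PM on Jul 15.
Elapsed = 8:44 PM − 1:39 PM = 7 hours 5 minutes.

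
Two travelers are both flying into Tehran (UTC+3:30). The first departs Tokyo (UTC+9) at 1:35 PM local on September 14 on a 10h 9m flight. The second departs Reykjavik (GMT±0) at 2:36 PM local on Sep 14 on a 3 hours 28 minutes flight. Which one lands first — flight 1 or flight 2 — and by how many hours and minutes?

the first, by 3 hours 20 minutes

Flight 1 in UTC: 1:35 PM − 9:00 = 4:35 AM on Sep 14.
+10 hours and 9 minutes → arrive 2:44 PM UTC on Sep 14.
Flight 2 departs at 2:36 PM UTC (Sep 14).
+3 hours and 28 minutes → arrive 6:04 PM UTC on Sep 14.
Flight 1 lands earlier by 3 hours 20 minutes.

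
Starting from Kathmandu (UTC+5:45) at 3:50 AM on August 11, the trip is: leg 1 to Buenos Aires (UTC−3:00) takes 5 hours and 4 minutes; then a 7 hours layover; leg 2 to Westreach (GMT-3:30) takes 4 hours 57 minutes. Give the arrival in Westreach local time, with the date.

11:36 AM on August 11

Convert departure to UTC: 3:50 AM − 5:45 = 10:05 PM UTC on Aug 10.
Add 5 hours and 4 minutes leg 1 → 3:09 AM UTC (Aug 11).
Add 7 hours layover in Buenos Aires → 10:09 AM UTC.
Add 4 hours 57 minutes leg 2 → 3:06 PM UTC.
Westreach is UTC−3:30, so local arrival = 3:06 PM − 3:30 = 11:36 AM on Aug 11.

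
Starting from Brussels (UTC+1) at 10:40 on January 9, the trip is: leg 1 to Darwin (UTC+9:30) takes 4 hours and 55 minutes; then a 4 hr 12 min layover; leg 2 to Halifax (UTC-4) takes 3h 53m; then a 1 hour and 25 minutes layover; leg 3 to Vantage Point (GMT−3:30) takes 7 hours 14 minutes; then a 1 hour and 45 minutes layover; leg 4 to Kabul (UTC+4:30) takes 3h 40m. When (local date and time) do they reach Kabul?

17:14 on Jan 10

Convert departure to UTC: 10:40 − 1:00 = 09:40 UTC on Jan 9.
Add 4 hours and 55 minutes leg 1 → 14:35 UTC.
Add 4 hours 12 minutes layover in Darwin → 18:47 UTC.
Add 3 hours 53 minutes leg 2 → 22:40 UTC.
Add 1 hour and 25 minutes layover in Halifax → 00:05 UTC (Jan 10).
Add 7 hours 14 minutes leg 3 → 07:19 UTC.
Add 1 hour and 45 minutes layover in Vantage Point → 09:04 UTC.
Add 3 hours 40 minutes leg 4 → 12:44 UTC.
Kabul is UTC+4:30, so local arrival = 12:44 + 4:30 = 17:14 on Jan 10.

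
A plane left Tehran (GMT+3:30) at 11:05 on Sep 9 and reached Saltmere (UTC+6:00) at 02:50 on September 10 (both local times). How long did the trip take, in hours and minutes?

Saltmere is 2:30 ahead of Tehran.
Clock-face elapsed time (ignoring zones) is 15 hours 45 minutes.
Actual elapsed = 15 hours 45 minutes − 2:30 = 13 hours 15 minutes.

13 hours 15 minutes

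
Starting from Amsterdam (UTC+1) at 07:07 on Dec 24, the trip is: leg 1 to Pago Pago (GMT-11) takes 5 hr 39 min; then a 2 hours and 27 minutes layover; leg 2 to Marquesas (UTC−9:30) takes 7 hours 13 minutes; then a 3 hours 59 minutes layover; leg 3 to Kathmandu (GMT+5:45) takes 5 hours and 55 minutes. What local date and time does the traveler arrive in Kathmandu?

Convert departure to UTC: 07:07 − 1:00 = 06:07 UTC on Dec 24.
Add 5 hours and 39 minutes leg 1 → 11:46 UTC.
Add 2 hours and 27 minutes layover in Pago Pago → 14:13 UTC.
Add 7 hours and 13 minutes leg 2 → 21:26 UTC.
Add 3 hours and 59 minutes layover in Marquesas → 01:25 UTC (Dec 25).
Add 5 hours 55 minutes leg 3 → 07:20 UTC.
Kathmandu is UTC+5:45, so local arrival = 07:20 + 5:45 = 13:05 on Dec 25.

13:05 on December 25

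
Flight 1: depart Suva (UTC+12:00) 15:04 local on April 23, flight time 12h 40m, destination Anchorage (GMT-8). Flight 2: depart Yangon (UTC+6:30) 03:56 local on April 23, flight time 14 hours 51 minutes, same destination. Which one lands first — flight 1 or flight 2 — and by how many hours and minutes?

Flight 1 in UTC: 15:04 − 12:00 = 03:04 on Apr 23.
+12 hours and 40 minutes → arrive 15:44 UTC on Apr 23.
Flight 2 in UTC: 03:56 − 6:30 = 21:26 on Apr 22.
+14 hours and 51 minutes → arrive 12:17 UTC on Apr 23.
Flight 2 lands earlier by 3 hours 27 minutes.

the second, by 3 hours 27 minutes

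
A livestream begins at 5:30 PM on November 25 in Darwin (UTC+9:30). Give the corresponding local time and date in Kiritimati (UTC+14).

10:00 PM on Nov 25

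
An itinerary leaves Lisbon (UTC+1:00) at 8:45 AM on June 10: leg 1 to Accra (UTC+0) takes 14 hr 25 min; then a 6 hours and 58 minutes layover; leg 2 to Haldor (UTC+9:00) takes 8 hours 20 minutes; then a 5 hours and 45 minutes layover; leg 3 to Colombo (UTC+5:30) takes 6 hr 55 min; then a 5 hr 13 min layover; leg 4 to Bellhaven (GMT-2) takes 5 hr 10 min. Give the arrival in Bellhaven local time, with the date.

10:31 AM on June 12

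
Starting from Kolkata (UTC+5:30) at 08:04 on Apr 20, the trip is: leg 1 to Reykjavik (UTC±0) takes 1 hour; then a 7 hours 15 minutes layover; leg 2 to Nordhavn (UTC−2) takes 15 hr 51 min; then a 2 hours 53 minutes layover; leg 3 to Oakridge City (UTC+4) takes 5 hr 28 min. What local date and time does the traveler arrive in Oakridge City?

Convert departure to UTC: 08:04 − 5:30 = 02:34 UTC on Apr 20.
Add 1 hour leg 1 → 03:34 UTC.
Add 7 hours and 15 minutes layover in Reykjavik → 10:49 UTC.
Add 15 hours and 51 minutes leg 2 → 02:40 UTC (Apr 21).
Add 2 hours and 53 minutes layover in Nordhavn → 05:33 UTC.
Add 5 hours and 28 minutes leg 3 → 11:01 UTC.
Oakridge City is UTC+4:00, so local arrival = 11:01 + 4:00 = 15:01 on Apr 21.

15:01 on April 21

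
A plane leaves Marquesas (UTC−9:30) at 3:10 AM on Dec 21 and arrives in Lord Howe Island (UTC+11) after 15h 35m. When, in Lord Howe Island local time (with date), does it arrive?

3:15 PM on December 22

Convert departure to UTC: 3:10 AM + 9:30 = 12:40 PM UTC on Dec 21.
Add 15 hours and 35 minutes travel time → 4:15 AM UTC (Dec 22).
Lord Howe Island is UTC+11:00, so local arrival = 4:15 AM + 11:00 = 3:15 PM on Dec 22.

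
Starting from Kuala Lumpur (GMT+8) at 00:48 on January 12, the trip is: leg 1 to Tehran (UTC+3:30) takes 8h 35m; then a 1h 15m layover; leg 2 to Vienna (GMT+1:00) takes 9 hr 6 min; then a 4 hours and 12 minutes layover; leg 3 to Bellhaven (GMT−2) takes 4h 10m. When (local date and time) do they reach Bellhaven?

Convert departure to UTC: 00:48 − 8:00 = 16:48 UTC on Jan 11.
Add 8 hours 35 minutes leg 1 → 01:23 UTC (Jan 12).
Add 1 hour and 15 minutes layover in Tehran → 02:38 UTC.
Add 9 hours 6 minutes leg 2 → 11:44 UTC.
Add 4 hours 12 minutes layover in Vienna → 15:56 UTC.
Add 4 hours and 10 minutes leg 3 → 20:06 UTC.
Bellhaven is UTC−2:00, so local arrival = 20:06 − 2:00 = 18:06 on Jan 12.

18:06 on January 12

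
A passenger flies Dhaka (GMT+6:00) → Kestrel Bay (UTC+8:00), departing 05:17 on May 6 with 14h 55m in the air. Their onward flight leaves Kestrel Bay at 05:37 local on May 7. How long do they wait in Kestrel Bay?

7 hours 25 minutes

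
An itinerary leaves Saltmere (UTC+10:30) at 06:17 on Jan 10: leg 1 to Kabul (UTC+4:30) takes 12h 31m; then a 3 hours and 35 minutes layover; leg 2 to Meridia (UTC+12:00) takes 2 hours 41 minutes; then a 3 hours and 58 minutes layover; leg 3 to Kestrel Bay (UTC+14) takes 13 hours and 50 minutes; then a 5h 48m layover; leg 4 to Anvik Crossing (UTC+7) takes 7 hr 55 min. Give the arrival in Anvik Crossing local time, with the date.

05:05 on January 12

Convert departure to UTC: 06:17 − 10:30 = 19:47 UTC on Jan 9.
Add 12 hours and 31 minutes leg 1 → 08:18 UTC (Jan 10).
Add 3 hours and 35 minutes layover in Kabul → 11:53 UTC.
Add 2 hours 41 minutes leg 2 → 14:34 UTC.
Add 3 hours and 58 minutes layover in Meridia → 18:32 UTC.
Add 13 hours 50 minutes leg 3 → 08:22 UTC (Jan 11).
Add 5 hours 48 minutes layover in Kestrel Bay → 14:10 UTC.
Add 7 hours 55 minutes leg 4 → 22:05 UTC.
Anvik Crossing is UTC+7:00, so local arrival = 22:05 + 7:00 = 05:05 on Jan 12.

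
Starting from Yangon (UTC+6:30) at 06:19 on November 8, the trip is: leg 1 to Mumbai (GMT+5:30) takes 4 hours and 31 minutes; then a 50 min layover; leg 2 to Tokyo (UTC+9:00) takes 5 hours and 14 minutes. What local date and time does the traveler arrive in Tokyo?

19:24 on Nov 8

Convert departure to UTC: 06:19 − 6:30 = 23:49 UTC on Nov 7.
Add 4 hours and 31 minutes leg 1 → 04:20 UTC (Nov 8).
Add 50 minutes layover in Mumbai → 05:10 UTC.
Add 5 hours 14 minutes leg 2 → 10:24 UTC.
Tokyo is UTC+9:00, so local arrival = 10:24 + 9:00 = 19:24 on Nov 8.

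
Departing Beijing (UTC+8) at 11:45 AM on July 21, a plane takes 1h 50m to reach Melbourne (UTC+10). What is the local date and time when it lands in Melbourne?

3:35 PM on Jul 21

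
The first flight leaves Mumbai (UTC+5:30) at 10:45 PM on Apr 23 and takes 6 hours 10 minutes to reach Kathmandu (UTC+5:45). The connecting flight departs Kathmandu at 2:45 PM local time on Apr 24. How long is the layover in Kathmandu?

9 hours 35 minutes

Convert departure to UTC: 10:45 PM − 5:30 = 5:15 PM UTC on Apr 23.
Add 6 hours and 10 minutes flight time → 11:25 PM UTC.
Kathmandu is UTC+5:45, so local arrival = 11:25 PM + 5:45 = 5:10 AM on Apr 24.
Layover = 2:45 PM − 5:10 AM = 9 hours 35 minutes.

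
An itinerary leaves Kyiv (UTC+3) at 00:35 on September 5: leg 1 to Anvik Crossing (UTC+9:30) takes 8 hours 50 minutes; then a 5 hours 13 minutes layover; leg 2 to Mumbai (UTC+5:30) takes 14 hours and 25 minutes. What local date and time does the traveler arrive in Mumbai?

07:33 on Sep 6

Convert departure to UTC: 00:35 − 3:00 = 21:35 UTC on Sep 4.
Add 8 hours and 50 minutes leg 1 → 06:25 UTC (Sep 5).
Add 5 hours and 13 minutes layover in Anvik Crossing → 11:38 UTC.
Add 14 hours 25 minutes leg 2 → 02:03 UTC (Sep 6).
Mumbai is UTC+5:30, so local arrival = 02:03 + 5:30 = 07:33 on Sep 6.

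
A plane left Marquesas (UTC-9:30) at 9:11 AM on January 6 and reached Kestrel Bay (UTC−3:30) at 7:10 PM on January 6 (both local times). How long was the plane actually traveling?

3 hours 59 minutes

Departure in UTC: 9:11 AM + 9:30 = 6:41 PM on Jan 6.
Arrival in UTC: 7:10 PM + 3:30 = 10:40 PM on Jan 6.
Elapsed = 10:40 PM − 6:41 PM = 3 hours 59 minutes.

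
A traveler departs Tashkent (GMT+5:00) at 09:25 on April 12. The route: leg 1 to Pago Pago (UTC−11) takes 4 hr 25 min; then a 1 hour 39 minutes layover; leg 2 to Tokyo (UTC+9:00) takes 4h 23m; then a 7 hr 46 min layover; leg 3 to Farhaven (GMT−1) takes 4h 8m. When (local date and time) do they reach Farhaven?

01:46 on April 13

Convert departure to UTC: 09:25 − 5:00 = 04:25 UTC on Apr 12.
Add 4 hours and 25 minutes leg 1 → 08:50 UTC.
Add 1 hour 39 minutes layover in Pago Pago → 10:29 UTC.
Add 4 hours and 23 minutes leg 2 → 14:52 UTC.
Add 7 hours 46 minutes layover in Tokyo → 22:38 UTC.
Add 4 hours and 8 minutes leg 3 → 02:46 UTC (Apr 13).
Farhaven is UTC−1:00, so local arrival = 02:46 − 1:00 = 01:46 on Apr 13.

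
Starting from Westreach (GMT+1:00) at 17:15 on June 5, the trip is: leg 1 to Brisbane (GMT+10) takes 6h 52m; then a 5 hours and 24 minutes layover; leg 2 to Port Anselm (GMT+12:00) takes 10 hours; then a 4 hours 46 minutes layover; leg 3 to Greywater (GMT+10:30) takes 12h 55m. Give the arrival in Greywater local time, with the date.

Convert departure to UTC: 17:15 − 1:00 = 16:15 UTC on Jun 5.
Add 6 hours 52 minutes leg 1 → 23:07 UTC.
Add 5 hours and 24 minutes layover in Brisbane → 04:31 UTC (Jun 6).
Add 10 hours leg 2 → 14:31 UTC.
Add 4 hours and 46 minutes layover in Port Anselm → 19:17 UTC.
Add 12 hours and 55 minutes leg 3 → 08:12 UTC (Jun 7).
Greywater is UTC+10:30, so local arrival = 08:12 + 10:30 = 18:42 on Jun 7.

18:42 on Jun 7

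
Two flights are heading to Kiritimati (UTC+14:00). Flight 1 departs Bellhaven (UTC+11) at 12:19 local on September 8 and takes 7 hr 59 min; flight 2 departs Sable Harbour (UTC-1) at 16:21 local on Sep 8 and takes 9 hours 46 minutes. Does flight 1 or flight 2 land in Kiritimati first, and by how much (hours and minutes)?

Flight 1 in UTC: 12:19 − 11:00 = 01:19 on Sep 8.
+7 hours 59 minutes → arrive 09:18 UTC on Sep 8.
Flight 2 in UTC: 16:21 + 1:00 = 17:21 on Sep 8.
+9 hours 46 minutes → arrive 03:07 UTC on Sep 9.
Flight 1 lands earlier by 17 hours 49 minutes.

the first, by 17 hours 49 minutes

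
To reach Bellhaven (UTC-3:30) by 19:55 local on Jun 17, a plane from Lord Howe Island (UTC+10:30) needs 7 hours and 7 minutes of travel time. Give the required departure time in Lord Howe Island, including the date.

02:48 on Jun 18

Target arrival in UTC: 19:55 + 3:30 = 23:25 on Jun 17.
Subtract 7 hours 7 minutes → departure 16:18 UTC on Jun 17.
Lord Howe Island is UTC+10:30: 16:18 + 10:30 = 02:48 on Jun 18.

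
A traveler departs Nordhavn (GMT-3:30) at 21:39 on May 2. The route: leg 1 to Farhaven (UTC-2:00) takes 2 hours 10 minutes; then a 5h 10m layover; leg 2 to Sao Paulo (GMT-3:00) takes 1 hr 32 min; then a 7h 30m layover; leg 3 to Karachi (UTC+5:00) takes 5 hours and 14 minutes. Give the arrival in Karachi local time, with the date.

03:45 on May 4

Convert departure to UTC: 21:39 + 3:30 = 01:09 UTC on May 3.
Add 2 hours and 10 minutes leg 1 → 03:19 UTC.
Add 5 hours 10 minutes layover in Farhaven → 08:29 UTC.
Add 1 hour 32 minutes leg 2 → 10:01 UTC.
Add 7 hours and 30 minutes layover in Sao Paulo → 17:31 UTC.
Add 5 hours 14 minutes leg 3 → 22:45 UTC.
Karachi is UTC+5:00, so local arrival = 22:45 + 5:00 = 03:45 on May 4.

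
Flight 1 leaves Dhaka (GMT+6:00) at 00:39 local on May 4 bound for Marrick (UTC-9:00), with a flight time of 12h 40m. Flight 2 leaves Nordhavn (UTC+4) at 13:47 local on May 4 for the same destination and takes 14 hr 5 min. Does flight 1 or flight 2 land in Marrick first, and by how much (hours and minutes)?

Flight 1 in UTC: 00:39 − 6:00 = 18:39 on May 3.
+12 hours 40 minutes → arrive 07:19 UTC on May 4.
Flight 2 in UTC: 13:47 − 4:00 = 09:47 on May 4.
+14 hours 5 minutes → arrive 23:52 UTC on May 4.
Flight 1 lands earlier by 16 hours 33 minutes.

the first, by 16 hours 33 minutes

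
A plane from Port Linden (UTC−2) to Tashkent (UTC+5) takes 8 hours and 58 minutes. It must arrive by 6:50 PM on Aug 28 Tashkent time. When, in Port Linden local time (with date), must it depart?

2:52 AM on August 28

Target arrival in UTC: 6:50 PM − 5:00 = 1:50 PM on Aug 28.
Subtract 8 hours and 58 minutes → departure 4:52 AM UTC on Aug 28.
Port Linden is UTC−2:00: 4:52 AM − 2:00 = 2:52 AM on Aug 28.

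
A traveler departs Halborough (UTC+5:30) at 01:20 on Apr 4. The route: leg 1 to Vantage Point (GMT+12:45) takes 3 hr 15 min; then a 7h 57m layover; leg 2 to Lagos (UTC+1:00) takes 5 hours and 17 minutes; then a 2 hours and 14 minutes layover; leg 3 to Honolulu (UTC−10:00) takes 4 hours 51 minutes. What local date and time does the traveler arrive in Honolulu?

Convert departure to UTC: 01:20 − 5:30 = 19:50 UTC on Apr 3.
Add 3 hours 15 minutes leg 1 → 23:05 UTC.
Add 7 hours and 57 minutes layover in Vantage Point → 07:02 UTC (Apr 4).
Add 5 hours and 17 minutes leg 2 → 12:19 UTC.
Add 2 hours 14 minutes layover in Lagos → 14:33 UTC.
Add 4 hours and 51 minutes leg 3 → 19:24 UTC.
Honolulu is UTC−10:00, so local arrival = 19:24 − 10:00 = 09:24 on Apr 4.

09:24 on April 4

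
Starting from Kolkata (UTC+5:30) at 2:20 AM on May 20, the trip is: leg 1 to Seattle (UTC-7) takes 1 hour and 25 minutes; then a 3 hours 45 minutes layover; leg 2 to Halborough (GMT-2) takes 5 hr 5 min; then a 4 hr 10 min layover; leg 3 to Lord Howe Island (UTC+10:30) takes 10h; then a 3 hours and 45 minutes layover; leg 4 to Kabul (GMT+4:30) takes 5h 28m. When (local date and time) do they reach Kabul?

10:58 AM on May 21

Convert departure to UTC: 2:20 AM − 5:30 = 8:50 PM UTC on May 19.
Add 1 hour and 25 minutes leg 1 → 10:15 PM UTC.
Add 3 hours and 45 minutes layover in Seattle → 2:00 AM UTC (May 20).
Add 5 hours and 5 minutes leg 2 → 7:05 AM UTC.
Add 4 hours 10 minutes layover in Halborough → 11:15 AM UTC.
Add 10 hours leg 3 → 9:15 PM UTC.
Add 3 hours 45 minutes layover in Lord Howe Island → 1:00 AM UTC (May 21).
Add 5 hours 28 minutes leg 4 → 6:28 AM UTC.
Kabul is UTC+4:30, so local arrival = 6:28 AM + 4:30 = 10:58 AM on May 21.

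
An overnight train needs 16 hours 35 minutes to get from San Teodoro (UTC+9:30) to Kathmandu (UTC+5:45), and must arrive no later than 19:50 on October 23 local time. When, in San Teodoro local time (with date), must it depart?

07:00 on October 23

Target arrival in UTC: 19:50 − 5:45 = 14:05 on Oct 23.
Subtract 16 hours 35 minutes → departure 21:30 UTC on Oct 22.
San Teodoro is UTC+9:30: 21:30 + 9:30 = 07:00 on Oct 23.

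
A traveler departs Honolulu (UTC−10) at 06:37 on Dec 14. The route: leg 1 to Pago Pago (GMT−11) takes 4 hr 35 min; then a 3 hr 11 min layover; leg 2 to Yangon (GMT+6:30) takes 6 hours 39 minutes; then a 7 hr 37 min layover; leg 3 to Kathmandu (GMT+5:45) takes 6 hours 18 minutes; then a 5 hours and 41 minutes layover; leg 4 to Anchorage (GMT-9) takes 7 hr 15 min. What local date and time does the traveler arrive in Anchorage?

00:53 on Dec 16

Convert departure to UTC: 06:37 + 10:00 = 16:37 UTC on Dec 14.
Add 4 hours and 35 minutes leg 1 → 21:12 UTC.
Add 3 hours 11 minutes layover in Pago Pago → 00:23 UTC (Dec 15).
Add 6 hours and 39 minutes leg 2 → 07:02 UTC.
Add 7 hours 37 minutes layover in Yangon → 14:39 UTC.
Add 6 hours 18 minutes leg 3 → 20:57 UTC.
Add 5 hours 41 minutes layover in Kathmandu → 02:38 UTC (Dec 16).
Add 7 hours 15 minutes leg 4 → 09:53 UTC.
Anchorage is UTC−9:00, so local arrival = 09:53 − 9:00 = 00:53 on Dec 16.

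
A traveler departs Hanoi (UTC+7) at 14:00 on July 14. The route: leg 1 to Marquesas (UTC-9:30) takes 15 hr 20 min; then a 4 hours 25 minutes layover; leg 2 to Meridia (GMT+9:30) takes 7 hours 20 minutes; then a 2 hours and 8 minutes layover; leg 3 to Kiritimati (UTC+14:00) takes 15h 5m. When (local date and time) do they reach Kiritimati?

17:18 on July 16

Convert departure to UTC: 14:00 − 7:00 = 07:00 UTC on Jul 14.
Add 15 hours and 20 minutes leg 1 → 22:20 UTC.
Add 4 hours 25 minutes layover in Marquesas → 02:45 UTC (Jul 15).
Add 7 hours and 20 minutes leg 2 → 10:05 UTC.
Add 2 hours and 8 minutes layover in Meridia → 12:13 UTC.
Add 15 hours 5 minutes leg 3 → 03:18 UTC (Jul 16).
Kiritimati is UTC+14:00, so local arrival = 03:18 + 14:00 = 17:18 on Jul 16.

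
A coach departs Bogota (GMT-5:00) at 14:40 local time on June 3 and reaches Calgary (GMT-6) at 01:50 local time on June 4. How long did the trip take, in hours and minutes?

Departure in UTC: 14:40 + 5:00 = 19:40 on Jun 3.
Arrival in UTC: 01:50 + 6:00 = 07:50 on Jun 4.
Elapsed = 07:50 − 19:40 (+1 day) = 12 hours 10 minutes.

12 hours 10 minutes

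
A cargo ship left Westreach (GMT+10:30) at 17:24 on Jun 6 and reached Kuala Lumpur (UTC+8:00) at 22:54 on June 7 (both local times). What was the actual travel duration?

Departure in UTC: 17:24 − 10:30 = 06:54 on Jun 6.
Arrival in UTC: 22:54 − 8:00 = 14:54 on Jun 7.
Elapsed = 14:54 − 06:54 (+1 day) = 32 hours.

32 hours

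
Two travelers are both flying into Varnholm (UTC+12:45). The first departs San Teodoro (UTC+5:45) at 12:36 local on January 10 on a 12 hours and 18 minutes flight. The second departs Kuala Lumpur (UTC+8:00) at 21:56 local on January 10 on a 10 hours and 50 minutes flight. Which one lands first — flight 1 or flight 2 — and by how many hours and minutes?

Flight 1 in UTC: 12:36 − 5:45 = 06:51 on Jan 10.
+12 hours and 18 minutes → arrive 19:09 UTC on Jan 10.
Flight 2 in UTC: 21:56 − 8:00 = 13:56 on Jan 10.
+10 hours 50 minutes → arrive 00:46 UTC on Jan 11.
Flight 1 lands earlier by 5 hours 37 minutes.

the first, by 5 hours 37 minutes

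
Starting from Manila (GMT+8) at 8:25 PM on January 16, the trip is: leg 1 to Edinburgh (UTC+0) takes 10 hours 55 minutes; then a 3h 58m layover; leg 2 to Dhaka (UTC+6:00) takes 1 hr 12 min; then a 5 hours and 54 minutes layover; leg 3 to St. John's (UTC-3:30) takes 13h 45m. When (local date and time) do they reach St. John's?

Convert departure to UTC: 8:25 PM − 8:00 = 12:25 PM UTC on Jan 16.
Add 10 hours and 55 minutes leg 1 → 11:20 PM UTC.
Add 3 hours and 58 minutes layover in Edinburgh → 3:18 AM UTC (Jan 17).
Add 1 hour 12 minutes leg 2 → 4:30 AM UTC.
Add 5 hours and 54 minutes layover in Dhaka → 10:24 AM UTC.
Add 13 hours and 45 minutes leg 3 → 12:09 AM UTC (Jan 18).
St. John's is UTC−3:30, so local arrival = 12:09 AM − 3:30 = 8:39 PM on Jan 17.

8:39 PM on January 17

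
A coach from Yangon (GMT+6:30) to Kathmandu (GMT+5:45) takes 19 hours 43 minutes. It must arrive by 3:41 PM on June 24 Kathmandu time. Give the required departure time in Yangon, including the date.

Target arrival in UTC: 3:41 PM − 5:45 = 9:56 AM on Jun 24.
Subtract 19 hours 43 minutes → departure 2:13 PM UTC on Jun 23.
Yangon is UTC+6:30: 2:13 PM + 6:30 = 8:43 PM on Jun 23.

8:43 PM on June 23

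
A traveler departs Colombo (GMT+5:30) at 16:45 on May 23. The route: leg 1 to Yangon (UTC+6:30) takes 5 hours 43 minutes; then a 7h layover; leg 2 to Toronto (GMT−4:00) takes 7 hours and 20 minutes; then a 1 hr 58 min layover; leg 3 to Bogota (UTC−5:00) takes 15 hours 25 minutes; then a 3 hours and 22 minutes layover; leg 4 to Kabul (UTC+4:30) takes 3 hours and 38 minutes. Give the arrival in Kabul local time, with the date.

12:11 on May 25

Convert departure to UTC: 16:45 − 5:30 = 11:15 UTC on May 23.
Add 5 hours 43 minutes leg 1 → 16:58 UTC.
Add 7 hours layover in Yangon → 23:58 UTC.
Add 7 hours 20 minutes leg 2 → 07:18 UTC (May 24).
Add 1 hour and 58 minutes layover in Toronto → 09:16 UTC.
Add 15 hours 25 minutes leg 3 → 00:41 UTC (May 25).
Add 3 hours and 22 minutes layover in Bogota → 04:03 UTC.
Add 3 hours 38 minutes leg 4 → 07:41 UTC.
Kabul is UTC+4:30, so local arrival = 07:41 + 4:30 = 12:11 on May 25.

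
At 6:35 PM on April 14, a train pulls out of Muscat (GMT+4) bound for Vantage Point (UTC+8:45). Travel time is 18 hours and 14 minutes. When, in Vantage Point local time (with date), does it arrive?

Convert departure to UTC: 6:35 PM − 4:00 = 2:35 PM UTC on Apr 14.
Add 18 hours 14 minutes travel time → 8:49 AM UTC (Apr 15).
Vantage Point is UTC+8:45, so local arrival = 8:49 AM + 8:45 = 5:34 PM on Apr 15.

5:34 PM on April 15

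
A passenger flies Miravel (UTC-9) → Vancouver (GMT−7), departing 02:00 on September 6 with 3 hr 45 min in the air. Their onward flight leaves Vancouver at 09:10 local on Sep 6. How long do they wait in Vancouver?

Convert departure to UTC: 02:00 + 9:00 = 11:00 UTC on Sep 6.
Add 3 hours and 45 minutes flight time → 14:45 UTC.
Vancouver is UTC−7:00, so local arrival = 14:45 − 7:00 = 07:45 on Sep 6.
Layover = 09:10 − 07:45 = 1 hour 25 minutes.

1 hour 25 minutes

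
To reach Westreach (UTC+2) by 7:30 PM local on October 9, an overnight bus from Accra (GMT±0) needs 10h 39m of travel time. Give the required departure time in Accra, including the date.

6:51 AM on October 9

Target arrival in UTC: 7:30 PM − 2:00 = 5:30 PM on Oct 9.
Subtract 10 hours 39 minutes → departure 6:51 AM UTC on Oct 9.
Accra is UTC+0, so departure is 6:51 AM on Oct 9.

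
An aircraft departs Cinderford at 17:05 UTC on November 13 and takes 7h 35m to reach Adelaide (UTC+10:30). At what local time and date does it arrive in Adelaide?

Departure is given in UTC: 17:05 on Nov 13.
Add 7 hours 35 minutes → 00:40 UTC (Nov 14).
Adelaide is UTC+10:30: 00:40 + 10:30 = 11:10 on Nov 14.

11:10 on November 14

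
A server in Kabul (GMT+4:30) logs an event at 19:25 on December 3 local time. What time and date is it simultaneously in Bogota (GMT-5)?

In UTC: 19:25 − 4:30 = 14:55 on Dec 3.
Bogota is UTC−5:00: 14:55 − 5:00 = 09:55 on Dec 3.

09:55 on December 3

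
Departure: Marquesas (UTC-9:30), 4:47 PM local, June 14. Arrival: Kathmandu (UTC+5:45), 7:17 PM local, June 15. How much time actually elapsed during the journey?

11 hours 15 minutes

Departure in UTC: 4:47 PM + 9:30 = 2:17 AM on Jun 15.
Arrival in UTC: 7:17 PM − 5:45 = 1:32 PM on Jun 15.
Elapsed = 1:32 PM − 2:17 AM = 11 hours 15 minutes.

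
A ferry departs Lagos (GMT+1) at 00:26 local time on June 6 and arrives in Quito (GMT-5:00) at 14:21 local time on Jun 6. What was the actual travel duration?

Departure in UTC: 00:26 − 1:00 = 23:26 on Jun 5.
Arrival in UTC: 14:21 + 5:00 = 19:21 on Jun 6.
Elapsed = 19:21 − 23:26 (+1 day) = 19 hours 55 minutes.

19 hours 55 minutes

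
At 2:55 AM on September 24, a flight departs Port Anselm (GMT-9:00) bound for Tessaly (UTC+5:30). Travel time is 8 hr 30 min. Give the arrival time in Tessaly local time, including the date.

1:55 AM on September 25

Tessaly is 14:30 ahead of Port Anselm.
After 8 hours and 30 minutes it is 11:25 AM in Port Anselm.
Shift by the zone difference: 11:25 AM + 14:30 = 1:55 AM on Sep 25 in Tessaly.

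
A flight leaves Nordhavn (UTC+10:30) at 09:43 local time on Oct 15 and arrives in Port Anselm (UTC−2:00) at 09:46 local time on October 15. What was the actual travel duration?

Departure in UTC: 09:43 − 10:30 = 23:13 on Oct 14.
Arrival in UTC: 09:46 + 2:00 = 11:46 on Oct 15.
Elapsed = 11:46 − 23:13 (+1 day) = 12 hours 33 minutes.

12 hours 33 minutes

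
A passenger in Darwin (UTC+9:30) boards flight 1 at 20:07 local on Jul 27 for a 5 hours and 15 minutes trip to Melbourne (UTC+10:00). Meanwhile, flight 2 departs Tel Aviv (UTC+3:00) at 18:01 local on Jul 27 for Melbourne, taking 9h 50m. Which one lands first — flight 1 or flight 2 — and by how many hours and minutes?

Flight 1 in UTC: 20:07 − 9:30 = 10:37 on Jul 27.
+5 hours and 15 minutes → arrive 15:52 UTC on Jul 27.
Flight 2 in UTC: 18:01 − 3:00 = 15:01 on Jul 27.
+9 hours 50 minutes → arrive 00:51 UTC on Jul 28.
Flight 1 lands earlier by 8 hours 59 minutes.

the first, by 8 hours 59 minutes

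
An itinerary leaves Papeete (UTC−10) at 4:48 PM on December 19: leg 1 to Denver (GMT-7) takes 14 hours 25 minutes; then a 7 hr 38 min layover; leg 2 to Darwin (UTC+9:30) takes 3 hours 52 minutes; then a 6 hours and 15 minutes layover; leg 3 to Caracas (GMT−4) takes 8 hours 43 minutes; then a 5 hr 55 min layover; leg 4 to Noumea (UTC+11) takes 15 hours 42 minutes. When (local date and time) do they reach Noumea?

Convert departure to UTC: 4:48 PM + 10:00 = 2:48 AM UTC on Dec 20.
Add 14 hours 25 minutes leg 1 → 5:13 PM UTC.
Add 7 hours 38 minutes layover in Denver → 12:51 AM UTC (Dec 21).
Add 3 hours 52 minutes leg 2 → 4:43 AM UTC.
Add 6 hours and 15 minutes layover in Darwin → 10:58 AM UTC.
Add 8 hours 43 minutes leg 3 → 7:41 PM UTC.
Add 5 hours 55 minutes layover in Caracas → 1:36 AM UTC (Dec 22).
Add 15 hours 42 minutes leg 4 → 5:18 PM UTC.
Noumea is UTC+11:00, so local arrival = 5:18 PM + 11:00 = 4:18 AM on Dec 23.

4:18 AM on December 23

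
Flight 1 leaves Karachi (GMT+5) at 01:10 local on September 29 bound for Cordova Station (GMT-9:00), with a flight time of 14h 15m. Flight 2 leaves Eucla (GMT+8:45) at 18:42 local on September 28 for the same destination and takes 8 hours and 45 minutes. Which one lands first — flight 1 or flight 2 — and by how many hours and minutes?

the second, by 15 hours 43 minutes

Flight 1 in UTC: 01:10 − 5:00 = 20:10 on Sep 28.
+14 hours 15 minutes → arrive 10:25 UTC on Sep 29.
Flight 2 in UTC: 18:42 − 8:45 = 09:57 on Sep 28.
+8 hours 45 minutes → arrive 18:42 UTC on Sep 28.
Flight 2 lands earlier by 15 hours 43 minutes.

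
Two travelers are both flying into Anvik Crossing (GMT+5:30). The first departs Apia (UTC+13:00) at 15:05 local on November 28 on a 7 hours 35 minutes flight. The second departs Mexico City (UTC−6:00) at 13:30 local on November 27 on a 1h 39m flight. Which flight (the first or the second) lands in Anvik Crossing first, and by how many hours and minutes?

Flight 1 in UTC: 15:05 − 13:00 = 02:05 on Nov 28.
+7 hours 35 minutes → arrive 09:40 UTC on Nov 28.
Flight 2 in UTC: 13:30 + 6:00 = 19:30 on Nov 27.
+1 hour and 39 minutes → arrive 21:09 UTC on Nov 27.
Flight 2 lands earlier by 12 hours 31 minutes.

the second, by 12 hours 31 minutes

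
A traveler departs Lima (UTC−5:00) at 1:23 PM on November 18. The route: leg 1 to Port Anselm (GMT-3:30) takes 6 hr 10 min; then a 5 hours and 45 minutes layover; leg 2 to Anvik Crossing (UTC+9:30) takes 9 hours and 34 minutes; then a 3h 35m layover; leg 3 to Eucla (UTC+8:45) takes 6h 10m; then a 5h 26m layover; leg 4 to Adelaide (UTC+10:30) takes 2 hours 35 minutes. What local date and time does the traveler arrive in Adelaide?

8:08 PM on November 20

Convert departure to UTC: 1:23 PM + 5:00 = 6:23 PM UTC on Nov 18.
Add 6 hours 10 minutes leg 1 → 12:33 AM UTC (Nov 19).
Add 5 hours and 45 minutes layover in Port Anselm → 6:18 AM UTC.
Add 9 hours 34 minutes leg 2 → 3:52 PM UTC.
Add 3 hours and 35 minutes layover in Anvik Crossing → 7:27 PM UTC.
Add 6 hours and 10 minutes leg 3 → 1:37 AM UTC (Nov 20).
Add 5 hours and 26 minutes layover in Eucla → 7:03 AM UTC.
Add 2 hours and 35 minutes leg 4 → 9:38 AM UTC.
Adelaide is UTC+10:30, so local arrival = 9:38 AM + 10:30 = 8:08 PM on Nov 20.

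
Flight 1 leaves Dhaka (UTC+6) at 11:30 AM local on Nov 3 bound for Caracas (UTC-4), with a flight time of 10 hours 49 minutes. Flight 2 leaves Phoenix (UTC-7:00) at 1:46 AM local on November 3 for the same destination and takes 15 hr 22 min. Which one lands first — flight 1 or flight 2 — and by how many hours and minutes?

Flight 1 in UTC: 11:30 AM − 6:00 = 5:30 AM on Nov 3.
+10 hours and 49 minutes → arrive 4:19 PM UTC on Nov 3.
Flight 2 in UTC: 1:46 AM + 7:00 = 8:46 AM on Nov 3.
+15 hours and 22 minutes → arrive 12:08 AM UTC on Nov 4.
Flight 1 lands earlier by 7 hours 49 minutes.

the first, by 7 hours 49 minutes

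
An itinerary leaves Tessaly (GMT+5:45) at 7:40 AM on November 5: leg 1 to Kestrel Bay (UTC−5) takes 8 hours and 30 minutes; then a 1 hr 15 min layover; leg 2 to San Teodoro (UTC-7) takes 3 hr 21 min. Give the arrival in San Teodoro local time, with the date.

8:01 AM on Nov 5

Convert departure to UTC: 7:40 AM − 5:45 = 1:55 AM UTC on Nov 5.
Add 8 hours 30 minutes leg 1 → 10:25 AM UTC.
Add 1 hour and 15 minutes layover in Kestrel Bay → 11:40 AM UTC.
Add 3 hours 21 minutes leg 2 → 3:01 PM UTC.
San Teodoro is UTC−7:00, so local arrival = 3:01 PM − 7:00 = 8:01 AM on Nov 5.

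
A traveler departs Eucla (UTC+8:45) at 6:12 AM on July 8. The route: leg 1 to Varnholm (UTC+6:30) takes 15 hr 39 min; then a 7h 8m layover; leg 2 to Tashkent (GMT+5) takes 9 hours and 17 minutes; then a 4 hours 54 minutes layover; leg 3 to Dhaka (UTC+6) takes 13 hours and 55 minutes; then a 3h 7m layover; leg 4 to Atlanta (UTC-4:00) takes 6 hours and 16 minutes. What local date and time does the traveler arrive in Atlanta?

5:43 AM on Jul 10

Convert departure to UTC: 6:12 AM − 8:45 = 9:27 PM UTC on Jul 7.
Add 15 hours and 39 minutes leg 1 → 1:06 PM UTC (Jul 8).
Add 7 hours and 8 minutes layover in Varnholm → 8:14 PM UTC.
Add 9 hours 17 minutes leg 2 → 5:31 AM UTC (Jul 9).
Add 4 hours 54 minutes layover in Tashkent → 10:25 AM UTC.
Add 13 hours and 55 minutes leg 3 → 12:20 AM UTC (Jul 10).
Add 3 hours and 7 minutes layover in Dhaka → 3:27 AM UTC.
Add 6 hours 16 minutes leg 4 → 9:43 AM UTC.
Atlanta is UTC−4:00, so local arrival = 9:43 AM − 4:00 = 5:43 AM on Jul 10.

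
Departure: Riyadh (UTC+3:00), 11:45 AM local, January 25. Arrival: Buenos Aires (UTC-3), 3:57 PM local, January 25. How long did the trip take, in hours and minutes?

Departure in UTC: 11:45 AM − 3:00 = 8:45 AM on Jan 25.
Arrival in UTC: 3:57 PM + 3:00 = 6:57 PM on Jan 25.
Elapsed = 6:57 PM − 8:45 AM = 10 hours 12 minutes.

10 hours 12 minutes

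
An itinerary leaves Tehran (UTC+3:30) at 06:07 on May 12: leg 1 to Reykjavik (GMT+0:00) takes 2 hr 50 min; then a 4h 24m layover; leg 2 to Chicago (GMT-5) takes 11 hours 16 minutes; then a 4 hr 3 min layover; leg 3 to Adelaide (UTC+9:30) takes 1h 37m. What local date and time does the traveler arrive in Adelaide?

Convert departure to UTC: 06:07 − 3:30 = 02:37 UTC on May 12.
Add 2 hours and 50 minutes leg 1 → 05:27 UTC.
Add 4 hours and 24 minutes layover in Reykjavik → 09:51 UTC.
Add 11 hours and 16 minutes leg 2 → 21:07 UTC.
Add 4 hours and 3 minutes layover in Chicago → 01:10 UTC (May 13).
Add 1 hour and 37 minutes leg 3 → 02:47 UTC.
Adelaide is UTC+9:30, so local arrival = 02:47 + 9:30 = 12:17 on May 13.

12:17 on May 13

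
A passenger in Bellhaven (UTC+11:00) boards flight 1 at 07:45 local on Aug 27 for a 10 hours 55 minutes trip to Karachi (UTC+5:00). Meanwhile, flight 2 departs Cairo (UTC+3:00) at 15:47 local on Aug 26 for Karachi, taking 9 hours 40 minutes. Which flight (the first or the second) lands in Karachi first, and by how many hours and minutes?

the second, by 9 hours 13 minutes

Flight 1 in UTC: 07:45 − 11:00 = 20:45 on Aug 26.
+10 hours 55 minutes → arrive 07:40 UTC on Aug 27.
Flight 2 in UTC: 15:47 − 3:00 = 12:47 on Aug 26.
+9 hours and 40 minutes → arrive 22:27 UTC on Aug 26.
Flight 2 lands earlier by 9 hours 13 minutes.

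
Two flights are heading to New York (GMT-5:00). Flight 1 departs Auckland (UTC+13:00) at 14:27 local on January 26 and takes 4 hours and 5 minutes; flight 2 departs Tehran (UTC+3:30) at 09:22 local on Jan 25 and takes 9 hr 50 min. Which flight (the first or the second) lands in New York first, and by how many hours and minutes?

the second, by 13 hours 50 minutes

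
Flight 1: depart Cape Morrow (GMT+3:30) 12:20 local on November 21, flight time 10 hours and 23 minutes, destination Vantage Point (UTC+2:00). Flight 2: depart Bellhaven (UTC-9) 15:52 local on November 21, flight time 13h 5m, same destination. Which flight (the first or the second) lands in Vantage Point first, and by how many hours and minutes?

the first, by 18 hours 44 minutes

Flight 1 in UTC: 12:20 − 3:30 = 08:50 on Nov 21.
+10 hours and 23 minutes → arrive 19:13 UTC on Nov 21.
Flight 2 in UTC: 15:52 + 9:00 = 00:52 on Nov 22.
+13 hours and 5 minutes → arrive 13:57 UTC on Nov 22.
Flight 1 lands earlier by 18 hours 44 minutes.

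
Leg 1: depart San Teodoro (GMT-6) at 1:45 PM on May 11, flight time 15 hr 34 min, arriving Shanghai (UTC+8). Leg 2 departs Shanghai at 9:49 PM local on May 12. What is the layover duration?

2 hours 30 minutes

Convert departure to UTC: 1:45 PM + 6:00 = 7:45 PM UTC on May 11.
Add 15 hours 34 minutes flight time → 11:19 AM UTC (May 12).
Shanghai is UTC+8:00, so local arrival = 11:19 AM + 8:00 = 7:19 PM on May 12.
Layover = 9:49 PM − 7:19 PM = 2 hours 30 minutes.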